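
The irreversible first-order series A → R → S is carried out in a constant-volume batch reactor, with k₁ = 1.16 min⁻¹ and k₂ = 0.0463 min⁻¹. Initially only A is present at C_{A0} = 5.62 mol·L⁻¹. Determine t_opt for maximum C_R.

Setting dC_R/dt = 0 gives t_opt = ln(k₂/k₁)/(k₂−k₁).
= ln(0.0463/1.16)/(0.0463−1.16) = ln(0.03991)/-1.114 = -3.221/-1.114 = 2.89 min.

2.89 min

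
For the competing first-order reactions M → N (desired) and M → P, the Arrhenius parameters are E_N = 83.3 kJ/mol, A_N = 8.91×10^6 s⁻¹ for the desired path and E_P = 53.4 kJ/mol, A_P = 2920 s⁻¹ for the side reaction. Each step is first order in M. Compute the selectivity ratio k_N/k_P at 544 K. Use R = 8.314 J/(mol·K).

With equal orders, S_{N/P} = k_N/k_P = (A_N/A_P)·exp[(E_P−E_N)/(RT)].
(E_P−E_N)/(RT) = (53.4−83.3)×10³/(8.314×544) = -29900/4523 = -6.611.
k_N/k_P = (8.91×10^6/2920)·exp(-6.611) = 3051 × 0.001346 = 4.11.

4.11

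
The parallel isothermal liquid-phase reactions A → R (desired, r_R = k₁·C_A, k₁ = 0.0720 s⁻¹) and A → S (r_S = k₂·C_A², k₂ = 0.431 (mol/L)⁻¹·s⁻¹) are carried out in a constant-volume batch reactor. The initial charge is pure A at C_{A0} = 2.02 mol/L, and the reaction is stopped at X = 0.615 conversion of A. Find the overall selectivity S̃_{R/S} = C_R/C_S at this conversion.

C_A = C_{A0}(1−X) = 0.7777 mol/L.
Along a PFR/batch, dC_R/dC_A = −r_R/(r_R+r_S) = −k₁/(k₁+k₂·C_A).
Integrating from C_{A0} to C_A: C_R = (0.0720/0.431)·ln[(0.0720+0.431·2.02)/(0.0720+0.431·0.778)] = 0.1671·ln(0.9426/0.4072) = 0.1402 mol/L.
C_S = (C_{A0}−C_A)−C_R = 1.102 mol/L; S̃_{R/S} = 0.1402/1.102 = 0.127.

0.127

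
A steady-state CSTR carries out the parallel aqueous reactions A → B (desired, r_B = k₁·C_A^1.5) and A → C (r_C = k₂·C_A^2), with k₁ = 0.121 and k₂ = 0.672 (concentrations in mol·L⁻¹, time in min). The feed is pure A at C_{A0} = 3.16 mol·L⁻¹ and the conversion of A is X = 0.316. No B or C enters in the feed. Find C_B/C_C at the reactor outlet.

Exit C_A = C_{A0}(1−X) = 3.16×0.684 = 2.161 mol·L⁻¹.
A CSTR operates uniformly at the exit composition, giving r_B = 0.3845 and r_C = 3.139 (each k·C_A^n at C_A = 2.161).
Overall selectivity = C_B/C_C = r_Bτ/(r_Cτ) = r_B/r_C = 0.122.

0.122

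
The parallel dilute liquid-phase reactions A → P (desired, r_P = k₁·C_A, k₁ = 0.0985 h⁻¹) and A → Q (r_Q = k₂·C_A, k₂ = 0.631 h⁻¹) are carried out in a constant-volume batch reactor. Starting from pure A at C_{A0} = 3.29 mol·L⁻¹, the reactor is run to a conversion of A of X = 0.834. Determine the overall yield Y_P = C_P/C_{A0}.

C_A = C_{A0}(1−X) = 0.5461 mol·L⁻¹.
Both paths are first order in A, so the instantaneous fraction to P is constant: dC_P/d(−C_A) = k₁/(k₁+k₂) = 0.1350.
C_P = 0.1350·(C_{A0}−C_A) = 0.1350×2.744 = 0.370 mol·L⁻¹.
Y_P = C_P/C_{A0} = 0.3705/3.29 = 0.113.

0.113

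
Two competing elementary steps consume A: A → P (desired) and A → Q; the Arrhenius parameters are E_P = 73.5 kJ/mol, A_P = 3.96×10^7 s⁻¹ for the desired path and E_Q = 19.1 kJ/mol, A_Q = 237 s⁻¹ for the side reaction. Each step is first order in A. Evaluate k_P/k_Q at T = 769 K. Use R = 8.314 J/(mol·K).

33.7

k_P/k_Q = (A_P/A_Q)·exp[−(E_P−E_Q)/(RT)] = (A_P/A_Q)·exp[(E_Q−E_P)/(RT)].
(E_Q−E_P)/(RT) = (19.1−73.5)×10³/(8.314×769) = -54400/6393 = -8.509.
k_P/k_Q = (3.96×10^7/237)·exp(-8.509) = 1.671×10^5 × 2.017×10^-4 = 33.7.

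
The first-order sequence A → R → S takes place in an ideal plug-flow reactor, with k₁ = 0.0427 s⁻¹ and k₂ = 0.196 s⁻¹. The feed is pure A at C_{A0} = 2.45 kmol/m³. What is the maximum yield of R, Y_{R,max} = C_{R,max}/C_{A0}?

At the optimum, C_{R,max}/C_{A0} = (k₁/k₂)^[k₂/(k₂−k₁)].
= (0.0427/0.196)^(0.196/(0.196−0.0427)) = (0.2179)^(1.279) = 0.1425.

0.143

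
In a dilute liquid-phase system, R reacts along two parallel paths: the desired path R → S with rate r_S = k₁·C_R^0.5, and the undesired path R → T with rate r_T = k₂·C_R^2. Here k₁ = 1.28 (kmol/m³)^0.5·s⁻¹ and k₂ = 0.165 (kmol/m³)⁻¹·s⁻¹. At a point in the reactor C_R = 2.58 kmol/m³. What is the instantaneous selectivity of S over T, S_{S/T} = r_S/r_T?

S_{S/T} = r_S/r_T = (k₁·C_R^0.5)/(k₂·C_R^2) = (k₁/k₂)·C_R^-1.5.
= (1.28×2.580^0.5) / (0.165×2.580^2) = 2.056/1.098 = 1.87.
The undesired path is higher order in R, so low C_R (CSTR or dilute feed) favours S.

1.87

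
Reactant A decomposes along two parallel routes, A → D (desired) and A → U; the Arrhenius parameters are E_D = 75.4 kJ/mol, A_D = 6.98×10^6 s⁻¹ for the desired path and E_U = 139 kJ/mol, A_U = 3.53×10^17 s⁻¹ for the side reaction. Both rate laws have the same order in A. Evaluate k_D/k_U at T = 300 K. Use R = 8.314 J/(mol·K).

2.35

k_D/k_U = (A_D/A_U)·exp[−(E_D−E_U)/(RT)] = (A_D/A_U)·exp[(E_U−E_D)/(RT)].
(E_U−E_D)/(RT) = (139−75.4)×10³/(8.314×300) = 63600/2494 = 25.50.
k_D/k_U = (6.98×10^6/3.53×10^17)·exp(25.50) = 1.977×10^-11 × 1.186×10^11 = 2.35.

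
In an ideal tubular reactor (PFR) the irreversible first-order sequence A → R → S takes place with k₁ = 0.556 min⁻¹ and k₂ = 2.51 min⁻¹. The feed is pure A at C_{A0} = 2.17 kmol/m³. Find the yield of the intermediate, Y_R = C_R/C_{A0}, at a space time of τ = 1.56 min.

The intermediate concentration in a first-order A→B→C sequence is C_R = k₁C_{A0}(e^(−k₁τ) − e^(−k₂τ))/(k₂−k₁).
e^(−k₁τ) = e^(−0.556×1.56) = e^(−0.8674) = 0.4201; e^(−k₂τ) = e^(−3.916) = 0.01993.
C_R = 0.556×2.17/(2.51−0.556) × (0.4201−0.01993) = 0.6175×0.4001 = 0.2471 kmol/m³.
Y_R = C_R/C_{A0} = 0.2471/2.17 = 0.114.

0.114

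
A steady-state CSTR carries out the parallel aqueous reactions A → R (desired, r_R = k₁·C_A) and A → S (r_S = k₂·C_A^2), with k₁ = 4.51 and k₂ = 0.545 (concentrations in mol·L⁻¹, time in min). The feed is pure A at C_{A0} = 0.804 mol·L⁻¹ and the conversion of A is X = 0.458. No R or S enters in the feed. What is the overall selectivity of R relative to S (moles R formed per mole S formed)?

19.0

Exit C_A = C_{A0}(1−X) = 0.804×0.542 = 0.4358 mol·L⁻¹.
Rates in a CSTR are evaluated at the outlet concentration: r_R = 4.51×0.4358 = 1.965, r_S = 0.545×0.4358^2 = 0.1035.
Overall selectivity = C_R/C_S = r_Rτ/(r_Sτ) = r_R/r_S = 19.0.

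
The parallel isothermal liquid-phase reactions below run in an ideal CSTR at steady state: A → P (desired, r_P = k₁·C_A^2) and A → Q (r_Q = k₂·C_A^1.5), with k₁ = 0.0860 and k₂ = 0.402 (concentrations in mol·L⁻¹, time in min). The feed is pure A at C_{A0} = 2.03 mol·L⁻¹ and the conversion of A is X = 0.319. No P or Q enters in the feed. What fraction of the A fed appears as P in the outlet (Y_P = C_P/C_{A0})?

Exit C_A = C_{A0}(1−X) = 2.03×0.681 = 1.382 mol·L⁻¹.
Rates in a CSTR are evaluated at the outlet concentration: r_P = 0.0860×1.382^2 = 0.1644, r_Q = 0.402×1.382^1.5 = 0.6534.
Fraction of consumed A going to P: r_P/(r_P+r_Q) = 0.2010.
C_P = 0.2010·C_{A0}·X = 0.2010×2.03×0.319 = 0.130 mol·L⁻¹; Y_P = C_P/C_{A0} = 0.0641.

0.0641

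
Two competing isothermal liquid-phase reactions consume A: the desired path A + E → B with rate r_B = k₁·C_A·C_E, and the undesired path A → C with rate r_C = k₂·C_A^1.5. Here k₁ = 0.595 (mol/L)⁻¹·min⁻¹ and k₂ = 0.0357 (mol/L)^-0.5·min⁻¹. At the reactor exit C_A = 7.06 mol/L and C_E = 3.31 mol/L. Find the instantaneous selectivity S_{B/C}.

20.8

S_{B/C} = r_B/r_C = (k₁·C_A·C_E)/(k₂·C_A^1.5) = (k₁/k₂)·C_A^-0.5·C_E.
= (0.595×7.060×3.310) / (0.0357×7.060^1.5) = 13.90/0.6697 = 20.8.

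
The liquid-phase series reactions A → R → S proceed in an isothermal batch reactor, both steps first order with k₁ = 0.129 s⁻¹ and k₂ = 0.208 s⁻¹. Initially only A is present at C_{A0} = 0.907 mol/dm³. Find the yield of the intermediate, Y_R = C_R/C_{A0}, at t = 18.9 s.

0.111

For first-order series with pure A initially, C_R(t) = k₁C_{A0}/(k₂−k₁)·(e^(−k₁t) − e^(−k₂t)).
e^(−k₁t) = e^(−0.129×18.9) = e^(−2.438) = 0.08733; e^(−k₂t) = e^(−3.931) = 0.01962.
C_R = 0.129×0.907/(0.208−0.129) × (0.08733−0.01962) = 1.481×0.06771 = 0.1003 mol/dm³.
Y_R = C_R/C_{A0} = 0.1003/0.907 = 0.111.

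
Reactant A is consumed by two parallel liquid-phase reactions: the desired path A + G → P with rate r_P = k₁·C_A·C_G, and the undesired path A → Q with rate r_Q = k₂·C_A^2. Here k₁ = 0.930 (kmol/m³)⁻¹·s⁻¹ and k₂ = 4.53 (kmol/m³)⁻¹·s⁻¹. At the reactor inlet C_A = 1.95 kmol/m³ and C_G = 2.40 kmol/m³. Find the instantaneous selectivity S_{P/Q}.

S_{P/Q} = r_P/r_Q = (k₁·C_A·C_G)/(k₂·C_A^2) = (k₁/k₂)·C_A⁻¹·C_G.
= (0.930×1.950×2.400) / (4.53×1.950^2) = 4.352/17.23 = 0.253.

0.253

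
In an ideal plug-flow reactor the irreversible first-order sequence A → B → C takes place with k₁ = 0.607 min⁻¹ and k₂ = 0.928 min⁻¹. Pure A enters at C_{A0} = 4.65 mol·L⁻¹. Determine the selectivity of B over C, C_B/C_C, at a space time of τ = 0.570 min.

3.25

Solving the coupled first-order balances gives C_B(τ) = [k₁/(k₂−k₁)]·C_{A0}·(e^(−k₁τ) − e^(−k₂τ)).
e^(−k₁τ) = e^(−0.607×0.570) = e^(−0.3460) = 0.7075; e^(−k₂τ) = e^(−0.5290) = 0.5892.
C_B = 0.607×4.65/(0.928−0.607) × (0.7075−0.5892) = 8.793×0.1183 = 1.040 mol·L⁻¹.
C_A = C_{A0}e^(−k₁τ) = 3.290 mol·L⁻¹, so C_C = C_{A0}−C_A−C_B = 0.3198 mol·L⁻¹; C_B/C_C = 3.25.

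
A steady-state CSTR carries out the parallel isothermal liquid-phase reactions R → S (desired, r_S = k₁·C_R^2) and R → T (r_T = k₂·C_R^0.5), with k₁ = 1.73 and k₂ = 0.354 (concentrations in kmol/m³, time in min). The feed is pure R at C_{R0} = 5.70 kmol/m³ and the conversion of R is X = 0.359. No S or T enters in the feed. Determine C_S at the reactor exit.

Exit C_R = C_{R0}(1−X) = 5.70×0.641 = 3.654 kmol/m³.
A CSTR operates uniformly at the exit composition, giving r_S = 23.09 and r_T = 0.6767 (each k·C_R^n at C_R = 3.654).
Fraction of consumed R going to S: r_S/(r_S+r_T) = 0.9715.
C_S = 0.9715·C_{R0}·X = 0.9715×5.70×0.359 = 1.99 kmol/m³.

1.99 kmol/m³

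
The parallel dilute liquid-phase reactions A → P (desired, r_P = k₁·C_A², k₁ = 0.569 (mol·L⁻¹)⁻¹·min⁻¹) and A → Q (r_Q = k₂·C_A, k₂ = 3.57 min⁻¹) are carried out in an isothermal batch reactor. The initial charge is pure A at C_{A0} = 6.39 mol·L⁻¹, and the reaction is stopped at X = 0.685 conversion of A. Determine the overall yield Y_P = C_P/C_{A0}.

C_A = C_{A0}(1−X) = 2.013 mol·L⁻¹.
Along a PFR/batch, dC_Q/dC_A = −r_Q/(r_P+r_Q) = −k₂/(k₂+k₁·C_A).
Integrating from C_{A0} to C_A: C_Q = (3.57/0.569)·ln[(3.57+0.569·6.39)/(3.57+0.569·2.01)] = 6.274·ln(7.206/4.715) = 2.661 mol·L⁻¹.
Then C_P = (C_{A0}−C_A) − C_Q = 4.377 − 2.661 = 1.716 mol·L⁻¹.
Y_P = C_P/C_{A0} = 1.716/6.39 = 0.269.

0.269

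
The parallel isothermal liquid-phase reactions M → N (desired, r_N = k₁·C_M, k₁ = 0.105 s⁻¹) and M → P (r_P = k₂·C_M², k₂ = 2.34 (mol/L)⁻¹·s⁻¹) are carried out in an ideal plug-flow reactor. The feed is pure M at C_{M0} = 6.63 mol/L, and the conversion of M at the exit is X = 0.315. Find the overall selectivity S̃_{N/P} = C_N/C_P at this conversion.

C_M = C_{M0}(1−X) = 4.542 mol/L.
Along a PFR/batch, dC_N/dC_M = −r_N/(r_N+r_P) = −k₁/(k₁+k₂·C_M).
Integrating from C_{M0} to C_M: C_N = (0.105/2.34)·ln[(0.105+2.34·6.63)/(0.105+2.34·4.54)] = 0.04487·ln(15.62/10.73) = 0.01684 mol/L.
C_P = (C_{M0}−C_M)−C_N = 2.072 mol/L; S̃_{N/P} = 0.01684/2.072 = 0.00813.

0.00813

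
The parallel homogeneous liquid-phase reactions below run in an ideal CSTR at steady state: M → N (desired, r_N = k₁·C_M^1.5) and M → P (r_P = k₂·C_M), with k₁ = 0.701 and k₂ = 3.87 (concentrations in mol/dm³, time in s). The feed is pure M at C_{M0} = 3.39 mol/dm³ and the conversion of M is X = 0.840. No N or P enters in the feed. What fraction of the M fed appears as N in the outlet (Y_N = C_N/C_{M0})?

Exit C_M = C_{M0}(1−X) = 3.39×0.160 = 0.5424 mol/dm³.
Rates in a CSTR are evaluated at the outlet concentration: r_N = 0.701×0.5424^1.5 = 0.2800, r_P = 3.87×0.5424 = 2.099.
Fraction of consumed M going to N: r_N/(r_N+r_P) = 0.1177.
C_N = 0.1177·C_{M0}·X = 0.1177×3.39×0.840 = 0.335 mol/dm³; Y_N = C_N/C_{M0} = 0.0989.

0.0989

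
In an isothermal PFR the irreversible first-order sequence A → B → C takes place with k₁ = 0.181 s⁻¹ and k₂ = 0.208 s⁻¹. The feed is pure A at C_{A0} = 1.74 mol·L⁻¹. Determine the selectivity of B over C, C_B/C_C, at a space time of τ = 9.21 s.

0.523

The intermediate concentration in a first-order A→B→C sequence is C_B = k₁C_{A0}(e^(−k₁τ) − e^(−k₂τ))/(k₂−k₁).
e^(−k₁τ) = e^(−0.181×9.21) = e^(−1.667) = 0.1888; e^(−k₂τ) = e^(−1.916) = 0.1472.
C_B = 0.181×1.74/(0.208−0.181) × (0.1888−0.1472) = 11.66×0.04157 = 0.4849 mol·L⁻¹.
C_A = C_{A0}e^(−k₁τ) = 0.3285 mol·L⁻¹, so C_C = C_{A0}−C_A−C_B = 0.9266 mol·L⁻¹; C_B/C_C = 0.523.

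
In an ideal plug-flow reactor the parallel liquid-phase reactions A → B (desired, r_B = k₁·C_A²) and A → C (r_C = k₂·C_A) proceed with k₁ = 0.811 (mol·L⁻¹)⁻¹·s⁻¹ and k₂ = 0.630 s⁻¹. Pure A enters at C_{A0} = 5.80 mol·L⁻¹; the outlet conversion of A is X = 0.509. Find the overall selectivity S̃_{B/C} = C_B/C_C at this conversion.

5.38

C_A = C_{A0}(1−X) = 2.848 mol·L⁻¹.
Along a PFR/batch, dC_C/dC_A = −r_C/(r_B+r_C) = −k₂/(k₂+k₁·C_A).
Integrating from C_{A0} to C_A: C_C = (0.630/0.811)·ln[(0.630+0.811·5.80)/(0.630+0.811·2.85)] = 0.7768·ln(5.334/2.940) = 0.4628 mol·L⁻¹.
Then C_B = (C_{A0}−C_A) − C_C = 2.952 − 0.4628 = 2.489 mol·L⁻¹.
S̃_{B/C} = C_B/C_C = 2.489/0.4628 = 5.38.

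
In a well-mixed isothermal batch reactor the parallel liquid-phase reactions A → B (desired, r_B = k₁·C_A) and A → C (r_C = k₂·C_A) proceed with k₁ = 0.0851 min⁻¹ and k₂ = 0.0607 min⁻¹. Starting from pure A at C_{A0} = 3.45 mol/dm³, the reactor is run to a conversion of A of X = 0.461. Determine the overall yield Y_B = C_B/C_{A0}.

C_A = C_{A0}(1−X) = 1.860 mol/dm³.
Both paths are first order in A, so the instantaneous fraction to B is constant: dC_B/d(−C_A) = k₁/(k₁+k₂) = 0.5837.
C_B = 0.5837·(C_{A0}−C_A) = 0.5837×1.590 = 0.928 mol/dm³.
Y_B = C_B/C_{A0} = 0.9283/3.45 = 0.269.

0.269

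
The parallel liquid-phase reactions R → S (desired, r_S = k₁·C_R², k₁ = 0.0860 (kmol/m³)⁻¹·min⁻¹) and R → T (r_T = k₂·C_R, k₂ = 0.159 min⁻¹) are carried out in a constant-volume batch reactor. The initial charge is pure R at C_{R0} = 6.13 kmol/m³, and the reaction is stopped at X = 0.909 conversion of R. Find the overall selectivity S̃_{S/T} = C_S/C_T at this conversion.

C_R = C_{R0}(1−X) = 0.5578 kmol/m³.
Along a PFR/batch, dC_T/dC_R = −r_T/(r_S+r_T) = −k₂/(k₂+k₁·C_R).
Integrating from C_{R0} to C_R: C_T = (0.159/0.0860)·ln[(0.159+0.0860·6.13)/(0.159+0.0860·0.558)] = 1.849·ln(0.6862/0.2070) = 2.216 kmol/m³.
Then C_S = (C_{R0}−C_R) − C_T = 5.572 − 2.216 = 3.356 kmol/m³.
S̃_{S/T} = C_S/C_T = 3.356/2.216 = 1.51.

1.51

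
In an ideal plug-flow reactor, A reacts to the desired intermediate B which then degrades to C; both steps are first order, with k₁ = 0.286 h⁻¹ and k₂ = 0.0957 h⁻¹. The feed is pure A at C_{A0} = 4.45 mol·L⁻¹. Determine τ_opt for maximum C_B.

For first-order series the maximum of C_B occurs at τ_opt = ln(k₂/k₁)/(k₂−k₁).
= ln(0.0957/0.286)/(0.0957−0.286) = ln(0.3346)/-0.1903 = -1.095/-0.1903 = 5.75 h.

5.75 h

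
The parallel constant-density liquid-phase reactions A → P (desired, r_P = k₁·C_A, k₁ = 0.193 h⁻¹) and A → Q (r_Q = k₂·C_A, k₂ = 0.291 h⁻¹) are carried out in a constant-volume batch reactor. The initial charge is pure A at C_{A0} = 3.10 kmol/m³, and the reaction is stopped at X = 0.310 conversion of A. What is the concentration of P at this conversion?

C_A = C_{A0}(1−X) = 2.139 kmol/m³.
Both paths are first order in A, so the instantaneous fraction to P is constant: dC_P/d(−C_A) = k₁/(k₁+k₂) = 0.3988.
C_P = 0.3988·(C_{A0}−C_A) = 0.3988×0.9610 = 0.383 kmol/m³.

0.383 kmol/m³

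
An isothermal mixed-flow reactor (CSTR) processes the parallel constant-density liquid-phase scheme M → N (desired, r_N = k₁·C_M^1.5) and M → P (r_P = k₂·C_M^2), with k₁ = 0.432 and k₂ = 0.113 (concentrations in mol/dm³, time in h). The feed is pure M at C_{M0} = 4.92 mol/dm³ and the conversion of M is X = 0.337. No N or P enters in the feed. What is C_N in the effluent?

1.13 mol/dm³

Exit C_M = C_{M0}(1−X) = 4.92×0.663 = 3.262 mol/dm³.
A CSTR operates uniformly at the exit composition, giving r_N = 2.545 and r_P = 1.202 (each k·C_M^n at C_M = 3.262).
Fraction of consumed M going to N: r_N/(r_N+r_P) = 0.6792.
C_N = 0.6792·C_{M0}·X = 0.6792×4.92×0.337 = 1.13 mol/dm³.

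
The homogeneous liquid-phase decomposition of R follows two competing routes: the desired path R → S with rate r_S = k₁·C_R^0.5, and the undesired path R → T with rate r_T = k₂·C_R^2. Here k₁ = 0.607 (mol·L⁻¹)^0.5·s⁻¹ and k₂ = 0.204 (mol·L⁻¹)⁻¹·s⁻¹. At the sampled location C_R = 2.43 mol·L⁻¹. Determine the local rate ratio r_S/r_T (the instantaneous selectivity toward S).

0.786

S_{S/T} = r_S/r_T = (k₁·C_R^0.5)/(k₂·C_R^2) = (k₁/k₂)·C_R^-1.5.
= (0.607×2.430^0.5) / (0.204×2.430^2) = 0.9462/1.205 = 0.786.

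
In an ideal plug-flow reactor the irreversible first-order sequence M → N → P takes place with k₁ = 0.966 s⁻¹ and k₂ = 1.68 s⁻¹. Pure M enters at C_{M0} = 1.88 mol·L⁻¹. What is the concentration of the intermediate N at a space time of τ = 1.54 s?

0.383 mol·L⁻¹

Solving the coupled first-order balances gives C_N(τ) = [k₁/(k₂−k₁)]·C_{M0}·(e^(−k₁τ) − e^(−k₂τ)).
e^(−k₁τ) = e^(−0.966×1.54) = e^(−1.488) = 0.2259; e^(−k₂τ) = e^(−2.587) = 0.07523.
C_N = 0.966×1.88/(1.68−0.966) × (0.2259−0.07523) = 2.544×0.1507 = 0.3832 mol·L⁻¹.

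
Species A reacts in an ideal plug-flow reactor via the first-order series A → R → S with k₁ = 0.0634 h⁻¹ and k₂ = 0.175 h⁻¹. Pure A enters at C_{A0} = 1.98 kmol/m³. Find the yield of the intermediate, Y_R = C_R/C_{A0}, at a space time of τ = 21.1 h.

The intermediate concentration in a first-order A→B→C sequence is C_R = k₁C_{A0}(e^(−k₁τ) − e^(−k₂τ))/(k₂−k₁).
e^(−k₁τ) = e^(−0.0634×21.1) = e^(−1.338) = 0.2624; e^(−k₂τ) = e^(−3.692) = 0.02491.
C_R = 0.0634×1.98/(0.175−0.0634) × (0.2624−0.02491) = 1.125×0.2375 = 0.2672 kmol/m³.
Y_R = C_R/C_{A0} = 0.2672/1.98 = 0.135.

0.135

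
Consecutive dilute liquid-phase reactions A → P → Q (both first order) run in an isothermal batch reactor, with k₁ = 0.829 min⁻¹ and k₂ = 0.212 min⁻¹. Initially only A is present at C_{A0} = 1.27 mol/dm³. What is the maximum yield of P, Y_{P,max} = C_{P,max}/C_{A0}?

0.626

Evaluating C_P at t_opt = ln(k₂/k₁)/(k₂−k₁) gives C_{P,max}/C_{A0} = (k₁/k₂)^[k₂/(k₂−k₁)].
= (0.829/0.212)^(0.212/(0.212−0.829)) = (3.910)^(-0.3436) = 0.6259.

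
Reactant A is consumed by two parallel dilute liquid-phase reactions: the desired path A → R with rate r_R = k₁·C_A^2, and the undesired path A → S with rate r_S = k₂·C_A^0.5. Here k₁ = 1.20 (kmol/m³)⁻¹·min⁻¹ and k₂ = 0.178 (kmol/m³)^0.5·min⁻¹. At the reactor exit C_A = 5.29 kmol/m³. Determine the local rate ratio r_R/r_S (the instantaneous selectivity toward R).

82.0

S_{R/S} = r_R/r_S = (k₁·C_A^2)/(k₂·C_A^0.5) = (k₁/k₂)·C_A^1.5.
= (1.20×5.290^2) / (0.178×5.290^0.5) = 33.58/0.4094 = 82.0.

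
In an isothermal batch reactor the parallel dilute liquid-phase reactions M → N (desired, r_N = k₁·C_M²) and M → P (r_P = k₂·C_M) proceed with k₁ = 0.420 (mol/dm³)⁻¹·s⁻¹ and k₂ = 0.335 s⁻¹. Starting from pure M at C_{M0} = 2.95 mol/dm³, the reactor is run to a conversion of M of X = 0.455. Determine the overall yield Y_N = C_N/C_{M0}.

C_M = C_{M0}(1−X) = 1.608 mol/dm³.
Along a PFR/batch, dC_P/dC_M = −r_P/(r_N+r_P) = −k₂/(k₂+k₁·C_M).
Integrating from C_{M0} to C_M: C_P = (0.335/0.420)·ln[(0.335+0.420·2.95)/(0.335+0.420·1.61)] = 0.7976·ln(1.574/1.010) = 0.3537 mol/dm³.
Then C_N = (C_{M0}−C_M) − C_P = 1.342 − 0.3537 = 0.9886 mol/dm³.
Y_N = C_N/C_{M0} = 0.9886/2.95 = 0.335.

0.335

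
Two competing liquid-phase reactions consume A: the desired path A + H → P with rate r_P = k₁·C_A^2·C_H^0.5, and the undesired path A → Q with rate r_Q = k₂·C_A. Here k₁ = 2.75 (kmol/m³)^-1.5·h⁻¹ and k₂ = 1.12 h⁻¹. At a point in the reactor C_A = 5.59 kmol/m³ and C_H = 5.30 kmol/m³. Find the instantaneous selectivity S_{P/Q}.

31.6

S_{P/Q} = r_P/r_Q = (k₁·C_A^2·C_H^0.5)/(k₂·C_A) = (k₁/k₂)·C_A·C_H^0.5.
= (2.75×5.590^2×5.300^0.5) / (1.12×5.590) = 197.8/6.261 = 31.6.
Since the desired path is higher order in A, keeping C_A high (PFR or concentrated feed) favours P.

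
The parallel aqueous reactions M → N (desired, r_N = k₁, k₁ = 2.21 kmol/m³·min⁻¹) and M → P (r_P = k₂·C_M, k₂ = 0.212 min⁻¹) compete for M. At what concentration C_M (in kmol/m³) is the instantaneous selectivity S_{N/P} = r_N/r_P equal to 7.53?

S_{N/P} = (k₁/k₂)·C_M⁻¹ ⇒ C_M = (S·k₂/k₁)^(-1).
= (7.53×0.212/2.21)^(-1) = (0.7223)^(-1) = 1.38 kmol/m³.

1.38 kmol/m³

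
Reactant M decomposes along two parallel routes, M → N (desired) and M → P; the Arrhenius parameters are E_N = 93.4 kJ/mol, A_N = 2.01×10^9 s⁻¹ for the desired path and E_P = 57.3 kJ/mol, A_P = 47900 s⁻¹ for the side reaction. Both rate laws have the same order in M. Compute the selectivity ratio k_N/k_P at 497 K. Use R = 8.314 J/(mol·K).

Since both paths have the same order in M, the concentration cancels and S_{N/P} = k_N/k_P = (A_N/A_P)·exp[(E_P−E_N)/(RT)].
(E_P−E_N)/(RT) = (57.3−93.4)×10³/(8.314×497) = -36100/4132 = -8.737.
k_N/k_P = (2.01×10^9/47900)·exp(-8.737) = 41962 × 1.606×10^-4 = 6.74.
Since E_N > E_P, raising the temperature improves selectivity toward N.

6.74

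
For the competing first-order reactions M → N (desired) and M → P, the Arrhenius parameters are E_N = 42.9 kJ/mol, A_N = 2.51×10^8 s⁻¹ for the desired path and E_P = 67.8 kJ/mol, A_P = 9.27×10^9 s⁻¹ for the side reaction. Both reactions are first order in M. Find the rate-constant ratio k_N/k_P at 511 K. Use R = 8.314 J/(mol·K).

9.51

k_N/k_P = (A_N/A_P)·exp[−(E_N−E_P)/(RT)] = (A_N/A_P)·exp[(E_P−E_N)/(RT)].
(E_P−E_N)/(RT) = (67.8−42.9)×10³/(8.314×511) = 24900/4248 = 5.861.
k_N/k_P = (2.51×10^8/9.27×10^9)·exp(5.861) = 0.02708 × 351.1 = 9.51.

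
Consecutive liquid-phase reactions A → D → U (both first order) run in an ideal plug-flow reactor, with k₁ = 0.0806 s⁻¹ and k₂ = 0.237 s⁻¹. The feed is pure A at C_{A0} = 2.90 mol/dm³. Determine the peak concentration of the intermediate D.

At the optimum, C_{D,max}/C_{A0} = (k₁/k₂)^[k₂/(k₂−k₁)].
= (0.0806/0.237)^(0.237/(0.237−0.0806)) = (0.3401)^(1.515) = 0.1951.
C_{D,max} = 0.1951×2.90 = 0.566 mol/dm³.

0.566 mol/dm³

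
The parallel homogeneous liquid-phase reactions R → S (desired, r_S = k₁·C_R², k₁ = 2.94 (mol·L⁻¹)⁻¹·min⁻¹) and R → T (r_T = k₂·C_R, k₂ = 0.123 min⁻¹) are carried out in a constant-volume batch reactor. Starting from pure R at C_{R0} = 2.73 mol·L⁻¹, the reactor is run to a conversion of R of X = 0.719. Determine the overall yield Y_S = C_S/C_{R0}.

0.700

C_R = C_{R0}(1−X) = 0.7671 mol·L⁻¹.
Along a PFR/batch, dC_T/dC_R = −r_T/(r_S+r_T) = −k₂/(k₂+k₁·C_R).
Integrating from C_{R0} to C_R: C_T = (0.123/2.94)·ln[(0.123+2.94·2.73)/(0.123+2.94·0.767)] = 0.04184·ln(8.149/2.378) = 0.05152 mol·L⁻¹.
Then C_S = (C_{R0}−C_R) − C_T = 1.963 − 0.05152 = 1.911 mol·L⁻¹.
Y_S = C_S/C_{R0} = 1.911/2.73 = 0.700.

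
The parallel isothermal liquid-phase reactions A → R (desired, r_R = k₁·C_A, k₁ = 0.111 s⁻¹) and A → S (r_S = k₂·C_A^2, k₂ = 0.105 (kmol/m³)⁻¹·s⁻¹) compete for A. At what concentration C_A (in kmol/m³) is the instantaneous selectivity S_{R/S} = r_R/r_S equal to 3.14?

S_{R/S} = (k₁/k₂)·C_A⁻¹ ⇒ C_A = (S·k₂/k₁)^(-1).
= (3.14×0.105/0.111)^(-1) = (2.970)^(-1) = 0.337 kmol/m³.

0.337 kmol/m³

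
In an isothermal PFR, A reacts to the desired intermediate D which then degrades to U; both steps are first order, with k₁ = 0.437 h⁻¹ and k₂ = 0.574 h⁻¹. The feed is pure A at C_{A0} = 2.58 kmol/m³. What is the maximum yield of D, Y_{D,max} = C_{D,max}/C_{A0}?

0.319

For a first-order series the maximum intermediate yield is C_{D,max}/C_{A0} = (k₁/k₂)^[k₂/(k₂−k₁)].
= (0.437/0.574)^(0.574/(0.574−0.437)) = (0.7613)^(4.190) = 0.3190.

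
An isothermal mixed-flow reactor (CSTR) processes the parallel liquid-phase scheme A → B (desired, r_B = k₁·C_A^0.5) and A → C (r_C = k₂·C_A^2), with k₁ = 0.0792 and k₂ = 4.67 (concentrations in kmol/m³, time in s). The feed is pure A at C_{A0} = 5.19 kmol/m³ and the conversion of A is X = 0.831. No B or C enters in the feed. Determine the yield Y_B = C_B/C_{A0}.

0.0168

Exit C_A = C_{A0}(1−X) = 5.19×0.169 = 0.8771 kmol/m³.
Rates in a CSTR are evaluated at the outlet concentration: r_B = 0.0792×0.8771^0.5 = 0.07417, r_C = 4.67×0.8771^2 = 3.593.
Fraction of consumed A going to B: r_B/(r_B+r_C) = 0.02023.
C_B = 0.02023·C_{A0}·X = 0.02023×5.19×0.831 = 0.0872 kmol/m³; Y_B = C_B/C_{A0} = 0.0168.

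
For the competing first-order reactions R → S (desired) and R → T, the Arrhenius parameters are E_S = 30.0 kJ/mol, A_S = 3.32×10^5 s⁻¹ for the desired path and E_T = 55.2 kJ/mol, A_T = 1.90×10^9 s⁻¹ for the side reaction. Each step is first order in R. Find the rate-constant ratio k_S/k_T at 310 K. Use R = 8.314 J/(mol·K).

k_S/k_T = (A_S/A_T)·exp[−(E_S−E_T)/(RT)] = (A_S/A_T)·exp[(E_T−E_S)/(RT)].
(E_T−E_S)/(RT) = (55.2−30.0)×10³/(8.314×310) = 25200/2577 = 9.778.
k_S/k_T = (3.32×10^5/1.90×10^9)·exp(9.778) = 1.747×10^-4 × 17633 = 3.08.
Since E_S < E_T, lowering the temperature improves selectivity toward S.

3.08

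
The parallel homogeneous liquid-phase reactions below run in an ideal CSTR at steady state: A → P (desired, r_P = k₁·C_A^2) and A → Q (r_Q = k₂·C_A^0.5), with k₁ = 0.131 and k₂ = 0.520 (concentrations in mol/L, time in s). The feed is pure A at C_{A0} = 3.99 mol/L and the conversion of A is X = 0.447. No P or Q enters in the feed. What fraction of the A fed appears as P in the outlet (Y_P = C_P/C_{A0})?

0.202

Exit C_A = C_{A0}(1−X) = 3.99×0.553 = 2.206 mol/L.
Rates in a CSTR are evaluated at the outlet concentration: r_P = 0.131×2.206^2 = 0.6378, r_Q = 0.520×2.206^0.5 = 0.7724.
Fraction of consumed A going to P: r_P/(r_P+r_Q) = 0.4523.
C_P = 0.4523·C_{A0}·X = 0.4523×3.99×0.447 = 0.807 mol/L; Y_P = C_P/C_{A0} = 0.202.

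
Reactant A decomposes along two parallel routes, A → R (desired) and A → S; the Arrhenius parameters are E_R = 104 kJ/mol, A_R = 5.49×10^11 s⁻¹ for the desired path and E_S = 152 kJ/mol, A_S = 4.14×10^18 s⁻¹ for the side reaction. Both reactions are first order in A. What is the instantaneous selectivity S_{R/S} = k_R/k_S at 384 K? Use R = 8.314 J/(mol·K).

With equal orders, S_{R/S} = k_R/k_S = (A_R/A_S)·exp[(E_S−E_R)/(RT)].
(E_S−E_R)/(RT) = (152−104)×10³/(8.314×384) = 48000/3193 = 15.03.
k_R/k_S = (5.49×10^11/4.14×10^18)·exp(15.03) = 1.326×10^-7 × 3.385×10^6 = 0.449.

0.449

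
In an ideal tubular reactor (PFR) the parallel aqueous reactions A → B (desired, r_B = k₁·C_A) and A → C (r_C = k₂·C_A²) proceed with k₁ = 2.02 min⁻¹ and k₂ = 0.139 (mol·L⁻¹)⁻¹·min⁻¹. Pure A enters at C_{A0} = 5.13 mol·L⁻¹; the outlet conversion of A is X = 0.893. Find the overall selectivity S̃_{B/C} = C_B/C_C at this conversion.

C_A = C_{A0}(1−X) = 0.5489 mol·L⁻¹.
Along a PFR/batch, dC_B/dC_A = −r_B/(r_B+r_C) = −k₁/(k₁+k₂·C_A).
Integrating from C_{A0} to C_A: C_B = (2.02/0.139)·ln[(2.02+0.139·5.13)/(2.02+0.139·0.549)] = 14.53·ln(2.733/2.096) = 3.855 mol·L⁻¹.
C_C = (C_{A0}−C_A)−C_B = 0.7263 mol·L⁻¹; S̃_{B/C} = 3.855/0.7263 = 5.31.

5.31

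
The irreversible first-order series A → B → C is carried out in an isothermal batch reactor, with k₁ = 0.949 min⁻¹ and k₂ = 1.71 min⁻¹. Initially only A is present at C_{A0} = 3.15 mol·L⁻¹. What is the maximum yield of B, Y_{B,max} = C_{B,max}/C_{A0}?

Evaluating C_B at t_opt = ln(k₂/k₁)/(k₂−k₁) gives C_{B,max}/C_{A0} = (k₁/k₂)^[k₂/(k₂−k₁)].
= (0.949/1.71)^(1.71/(1.71−0.949)) = (0.5550)^(2.247) = 0.2663.

0.266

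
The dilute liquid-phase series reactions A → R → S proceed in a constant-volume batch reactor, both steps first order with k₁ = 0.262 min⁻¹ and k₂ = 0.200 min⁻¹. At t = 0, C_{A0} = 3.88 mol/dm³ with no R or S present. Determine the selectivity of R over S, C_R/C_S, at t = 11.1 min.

0.318

Solving the coupled first-order balances gives C_R(t) = [k₁/(k₂−k₁)]·C_{A0}·(e^(−k₁t) − e^(−k₂t)).
e^(−k₁t) = e^(−0.262×11.1) = e^(−2.908) = 0.05457; e^(−k₂t) = e^(−2.220) = 0.1086.
C_R = 0.262×3.88/(0.200−0.262) × (0.05457−0.1086) = (-16.40)×(-0.05404) = 0.8860 mol/dm³.
C_A = C_{A0}e^(−k₁t) = 0.2117 mol/dm³, so C_S = C_{A0}−C_A−C_R = 2.782 mol/dm³; C_R/C_S = 0.318.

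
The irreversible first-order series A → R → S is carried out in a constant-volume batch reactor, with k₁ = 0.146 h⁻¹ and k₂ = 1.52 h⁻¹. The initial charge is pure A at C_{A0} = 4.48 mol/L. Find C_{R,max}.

Evaluating C_R at t_opt = ln(k₂/k₁)/(k₂−k₁) gives C_{R,max}/C_{A0} = (k₁/k₂)^[k₂/(k₂−k₁)].
= (0.146/1.52)^(1.52/(1.52−0.146)) = (0.09605)^(1.106) = 0.07488.
C_{R,max} = 0.07488×4.48 = 0.335 mol/L.

0.335 mol/L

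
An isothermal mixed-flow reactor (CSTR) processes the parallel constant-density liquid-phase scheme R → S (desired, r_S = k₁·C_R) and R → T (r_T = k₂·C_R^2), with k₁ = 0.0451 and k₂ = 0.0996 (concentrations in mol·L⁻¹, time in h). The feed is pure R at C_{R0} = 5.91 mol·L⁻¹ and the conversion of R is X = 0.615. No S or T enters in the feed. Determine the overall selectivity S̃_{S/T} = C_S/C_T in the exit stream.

Exit C_R = C_{R0}(1−X) = 5.91×0.385 = 2.275 mol·L⁻¹.
In a CSTR the entire volume is at exit conditions, so r_S = 0.0451×2.275 = 0.1026 and r_T = 0.0996×2.275^2 = 0.5157.
Overall selectivity = C_S/C_T = r_Sτ/(r_Tτ) = r_S/r_T = 0.199.

0.199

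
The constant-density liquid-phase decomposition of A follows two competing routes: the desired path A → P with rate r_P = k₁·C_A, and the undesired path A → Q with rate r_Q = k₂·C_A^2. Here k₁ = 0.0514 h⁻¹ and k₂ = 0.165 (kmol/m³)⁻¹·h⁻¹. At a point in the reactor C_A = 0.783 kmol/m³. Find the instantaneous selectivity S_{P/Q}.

S_{P/Q} = r_P/r_Q = (k₁·C_A)/(k₂·C_A^2) = (k₁/k₂)·C_A⁻¹.
= (0.0514×0.7830) / (0.165×0.7830^2) = 0.04025/0.1012 = 0.398.
The undesired path is higher order in A, so low C_A (CSTR or dilute feed) favours P.

0.398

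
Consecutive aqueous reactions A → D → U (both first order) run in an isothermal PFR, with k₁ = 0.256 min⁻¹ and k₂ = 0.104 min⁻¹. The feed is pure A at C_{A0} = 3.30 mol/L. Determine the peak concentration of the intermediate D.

Evaluating C_D at τ_opt = ln(k₂/k₁)/(k₂−k₁) gives C_{D,max}/C_{A0} = (k₁/k₂)^[k₂/(k₂−k₁)].
= (0.256/0.104)^(0.104/(0.104−0.256)) = (2.462)^(-0.6842) = 0.5399.
C_{D,max} = 0.5399×3.30 = 1.78 mol/L.

1.78 mol/L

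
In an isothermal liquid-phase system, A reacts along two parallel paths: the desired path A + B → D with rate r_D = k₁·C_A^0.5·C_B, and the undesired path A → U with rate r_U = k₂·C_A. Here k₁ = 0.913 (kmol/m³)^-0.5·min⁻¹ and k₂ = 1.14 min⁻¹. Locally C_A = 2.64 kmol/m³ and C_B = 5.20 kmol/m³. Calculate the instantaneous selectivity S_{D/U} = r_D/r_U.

S_{D/U} = r_D/r_U = (k₁·C_A^0.5·C_B)/(k₂·C_A) = (k₁/k₂)·C_A^-0.5·C_B.
= (0.913×2.640^0.5×5.200) / (1.14×2.640) = 7.714/3.010 = 2.56.

2.56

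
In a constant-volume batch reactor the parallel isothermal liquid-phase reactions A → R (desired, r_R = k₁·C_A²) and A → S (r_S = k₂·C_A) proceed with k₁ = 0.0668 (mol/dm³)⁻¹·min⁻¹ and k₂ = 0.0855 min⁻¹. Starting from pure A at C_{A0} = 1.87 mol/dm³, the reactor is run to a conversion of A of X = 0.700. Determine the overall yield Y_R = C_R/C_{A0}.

0.332

C_A = C_{A0}(1−X) = 0.5610 mol/dm³.
Along a PFR/batch, dC_S/dC_A = −r_S/(r_R+r_S) = −k₂/(k₂+k₁·C_A).
Integrating from C_{A0} to C_A: C_S = (0.0855/0.0668)·ln[(0.0855+0.0668·1.87)/(0.0855+0.0668·0.561)] = 1.280·ln(0.2104/0.1230) = 0.6875 mol/dm³.
Then C_R = (C_{A0}−C_A) − C_S = 1.309 − 0.6875 = 0.6215 mol/dm³.
Y_R = C_R/C_{A0} = 0.6215/1.87 = 0.332.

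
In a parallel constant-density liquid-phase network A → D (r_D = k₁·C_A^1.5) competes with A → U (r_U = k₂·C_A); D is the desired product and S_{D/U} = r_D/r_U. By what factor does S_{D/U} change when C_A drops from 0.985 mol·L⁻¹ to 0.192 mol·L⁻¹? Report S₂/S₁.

S_{D/U} = (k₁/k₂)·C_A^0.5, so S₂/S₁ = (C_{A,2}/C_{A,1})^0.5.
= (0.192/0.985)^0.5 = (0.1949)^0.5 = 0.442.

0.442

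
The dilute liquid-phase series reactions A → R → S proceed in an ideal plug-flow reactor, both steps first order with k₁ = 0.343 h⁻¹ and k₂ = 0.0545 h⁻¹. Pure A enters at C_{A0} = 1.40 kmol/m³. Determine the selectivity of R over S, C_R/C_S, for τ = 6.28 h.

3.98

The intermediate concentration in a first-order A→B→C sequence is C_R = k₁C_{A0}(e^(−k₁τ) − e^(−k₂τ))/(k₂−k₁).
e^(−k₁τ) = e^(−0.343×6.28) = e^(−2.154) = 0.1160; e^(−k₂τ) = e^(−0.3423) = 0.7102.
C_R = 0.343×1.40/(0.0545−0.343) × (0.1160−0.7102) = (-1.664)×(-0.5941) = 0.9889 kmol/m³.
C_A = C_{A0}e^(−k₁τ) = 0.1624 kmol/m³, so C_S = C_{A0}−C_A−C_R = 0.2486 kmol/m³; C_R/C_S = 3.98.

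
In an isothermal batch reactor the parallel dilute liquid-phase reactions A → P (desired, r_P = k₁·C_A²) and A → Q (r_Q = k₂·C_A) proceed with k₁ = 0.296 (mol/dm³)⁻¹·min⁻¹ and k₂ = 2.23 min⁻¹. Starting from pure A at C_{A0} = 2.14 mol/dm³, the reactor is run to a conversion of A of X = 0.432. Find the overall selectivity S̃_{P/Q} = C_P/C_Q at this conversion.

C_A = C_{A0}(1−X) = 1.216 mol/dm³.
Along a PFR/batch, dC_Q/dC_A = −r_Q/(r_P+r_Q) = −k₂/(k₂+k₁·C_A).
Integrating from C_{A0} to C_A: C_Q = (2.23/0.296)·ln[(2.23+0.296·2.14)/(2.23+0.296·1.22)] = 7.534·ln(2.863/2.590) = 0.7567 mol/dm³.
Then C_P = (C_{A0}−C_A) − C_Q = 0.9245 − 0.7567 = 0.1677 mol/dm³.
S̃_{P/Q} = C_P/C_Q = 0.1677/0.7567 = 0.222.

0.222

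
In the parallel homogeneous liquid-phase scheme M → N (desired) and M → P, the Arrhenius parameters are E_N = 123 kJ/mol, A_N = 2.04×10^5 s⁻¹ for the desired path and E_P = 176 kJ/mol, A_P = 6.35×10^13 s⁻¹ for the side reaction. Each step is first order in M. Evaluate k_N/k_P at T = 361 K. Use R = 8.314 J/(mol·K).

0.150

With equal orders, S_{N/P} = k_N/k_P = (A_N/A_P)·exp[(E_P−E_N)/(RT)].
(E_P−E_N)/(RT) = (176−123)×10³/(8.314×361) = 53000/3001 = 17.66.
k_N/k_P = (2.04×10^5/6.35×10^13)·exp(17.66) = 3.213×10^-9 × 4.667×10^7 = 0.150.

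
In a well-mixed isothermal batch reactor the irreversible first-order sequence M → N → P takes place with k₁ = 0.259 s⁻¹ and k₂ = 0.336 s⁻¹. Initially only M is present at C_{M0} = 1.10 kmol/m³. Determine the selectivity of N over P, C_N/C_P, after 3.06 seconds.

1.40

For first-order series with pure M initially, C_N(t) = k₁C_{M0}/(k₂−k₁)·(e^(−k₁t) − e^(−k₂t)).
e^(−k₁t) = e^(−0.259×3.06) = e^(−0.7925) = 0.4527; e^(−k₂t) = e^(−1.028) = 0.3577.
C_N = 0.259×1.10/(0.336−0.259) × (0.4527−0.3577) = 3.700×0.09503 = 0.3516 kmol/m³.
C_M = C_{M0}e^(−k₁t) = 0.4980 kmol/m³, so C_P = C_{M0}−C_M−C_N = 0.2504 kmol/m³; C_N/C_P = 1.40.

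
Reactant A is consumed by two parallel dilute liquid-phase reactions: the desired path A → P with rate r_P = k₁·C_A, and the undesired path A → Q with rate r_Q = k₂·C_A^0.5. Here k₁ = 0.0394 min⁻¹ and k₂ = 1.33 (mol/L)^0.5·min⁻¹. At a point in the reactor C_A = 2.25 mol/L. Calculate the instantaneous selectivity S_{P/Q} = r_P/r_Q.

0.0444

S_{P/Q} = r_P/r_Q = (k₁·C_A)/(k₂·C_A^0.5) = (k₁/k₂)·C_A^0.5.
= (0.0394×2.250) / (1.33×2.250^0.5) = 0.08865/1.995 = 0.0444.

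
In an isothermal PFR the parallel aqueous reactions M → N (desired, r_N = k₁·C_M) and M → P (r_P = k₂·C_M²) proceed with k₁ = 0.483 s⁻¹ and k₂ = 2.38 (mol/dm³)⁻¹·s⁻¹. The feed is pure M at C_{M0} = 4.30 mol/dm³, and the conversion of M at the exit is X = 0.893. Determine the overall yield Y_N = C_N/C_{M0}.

C_M = C_{M0}(1−X) = 0.4601 mol/dm³.
Along a PFR/batch, dC_N/dC_M = −r_N/(r_N+r_P) = −k₁/(k₁+k₂·C_M).
Integrating from C_{M0} to C_M: C_N = (0.483/2.38)·ln[(0.483+2.38·4.30)/(0.483+2.38·0.460)] = 0.2029·ln(10.72/1.578) = 0.3888 mol/dm³.
Y_N = C_N/C_{M0} = 0.3888/4.30 = 0.0904.

0.0904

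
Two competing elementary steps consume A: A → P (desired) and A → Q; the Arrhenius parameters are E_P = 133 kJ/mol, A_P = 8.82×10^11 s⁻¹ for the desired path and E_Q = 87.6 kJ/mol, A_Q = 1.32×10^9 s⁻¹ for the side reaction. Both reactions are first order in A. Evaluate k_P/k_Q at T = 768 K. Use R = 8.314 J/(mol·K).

k_P/k_Q = (A_P/A_Q)·exp[−(E_P−E_Q)/(RT)] = (A_P/A_Q)·exp[(E_Q−E_P)/(RT)].
(E_Q−E_P)/(RT) = (87.6−133)×10³/(8.314×768) = -45400/6385 = -7.110.
k_P/k_Q = (8.82×10^11/1.32×10^9)·exp(-7.110) = 668.2 × 8.167×10^-4 = 0.546.
Since E_P > E_Q, raising the temperature improves selectivity toward P.

0.546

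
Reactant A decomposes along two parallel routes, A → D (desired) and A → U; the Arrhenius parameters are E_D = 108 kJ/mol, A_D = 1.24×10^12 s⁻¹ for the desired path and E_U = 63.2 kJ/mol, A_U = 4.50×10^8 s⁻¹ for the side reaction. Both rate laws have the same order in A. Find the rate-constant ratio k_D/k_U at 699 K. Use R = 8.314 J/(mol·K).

1.24

k_D/k_U = (A_D/A_U)·exp[−(E_D−E_U)/(RT)] = (A_D/A_U)·exp[(E_U−E_D)/(RT)].
(E_U−E_D)/(RT) = (63.2−108)×10³/(8.314×699) = -44800/5811 = -7.709.
k_D/k_U = (1.24×10^12/4.50×10^8)·exp(-7.709) = 2756 × 4.488×10^-4 = 1.24.
Since E_D > E_U, raising the temperature improves selectivity toward D.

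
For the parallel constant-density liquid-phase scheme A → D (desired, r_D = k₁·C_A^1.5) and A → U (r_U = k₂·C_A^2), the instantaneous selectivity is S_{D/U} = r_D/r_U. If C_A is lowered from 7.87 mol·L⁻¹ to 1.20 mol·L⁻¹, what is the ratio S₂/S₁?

S_{D/U} = (k₁/k₂)·C_A^-0.5, so S₂/S₁ = (C_{A,2}/C_{A,1})^-0.5.
= (1.20/7.87)^(-0.5) = (0.1525)^(-0.5) = 2.56.
Selectivity toward D rises as C_A falls — low-concentration operation is favoured.

2.56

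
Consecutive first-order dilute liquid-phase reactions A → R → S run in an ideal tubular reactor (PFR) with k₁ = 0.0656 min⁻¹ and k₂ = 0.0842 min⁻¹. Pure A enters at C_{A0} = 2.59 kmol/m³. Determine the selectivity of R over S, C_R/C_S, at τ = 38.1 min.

0.191

For first-order series with pure A initially, C_R(τ) = k₁C_{A0}/(k₂−k₁)·(e^(−k₁τ) − e^(−k₂τ)).
e^(−k₁τ) = e^(−0.0656×38.1) = e^(−2.499) = 0.08214; e^(−k₂τ) = e^(−3.208) = 0.04044.
C_R = 0.0656×2.59/(0.0842−0.0656) × (0.08214−0.04044) = 9.135×0.04170 = 0.3809 kmol/m³.
C_A = C_{A0}e^(−k₁τ) = 0.2127 kmol/m³, so C_S = C_{A0}−C_A−C_R = 1.996 kmol/m³; C_R/C_S = 0.191.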